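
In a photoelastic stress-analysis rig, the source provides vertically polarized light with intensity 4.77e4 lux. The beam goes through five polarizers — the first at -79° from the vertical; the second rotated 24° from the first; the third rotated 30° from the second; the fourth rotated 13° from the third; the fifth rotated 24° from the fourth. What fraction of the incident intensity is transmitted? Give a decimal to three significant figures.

I/I₀ ≈ 0.0181

I₁ = 4.77e4 lux · cos²(79°) = 1737 lux.
I₂ = I₁ · cos²(24°) = 1737 · 0.8346 = 1449 lux.
I₃ = I₂ · cos²(30°) = 1449 · 0.75 = 1087 lux.
I₄ = I₃ · cos²(13°) = 1087 · 0.9494 = 1032 lux.
I₅ = I₄ · cos²(24°) = 1032 · 0.8346 = 861.3 lux.
Transmitted fraction = 0.01806.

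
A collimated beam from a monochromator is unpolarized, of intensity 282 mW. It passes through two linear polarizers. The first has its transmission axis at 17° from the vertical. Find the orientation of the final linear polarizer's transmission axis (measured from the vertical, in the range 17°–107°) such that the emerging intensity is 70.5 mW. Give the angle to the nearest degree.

Unpolarized light through the first polarizer → I₁ = ½ I₀, now polarized at 17°.
Target fraction: 70.5 / 282 mW = 0.25 of I₀.
Need I₂/I₀ = 0.25, so cos²(θ − 17°) = 0.25 / 0.5 = 0.5.
θ − 17° = arccos(√0.5) = 45.0°, giving θ ≈ 17 + 45.0 = 62.0°.

θ ≈ 62°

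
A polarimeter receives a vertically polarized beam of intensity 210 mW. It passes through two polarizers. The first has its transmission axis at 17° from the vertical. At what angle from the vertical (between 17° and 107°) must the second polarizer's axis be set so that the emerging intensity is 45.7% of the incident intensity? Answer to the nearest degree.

θ ≈ 62°

By Malus's law, I₁ = I₀ cos²(17° − 0°) = I₀ cos²(17°) = 0.9145 I₀.
Need I₂/I₀ = 0.457, so cos²(θ − 17°) = 0.457 / 0.9145 = 0.4997.
θ − 17° = arccos(√0.4997) = 45.0°, giving θ ≈ 17 + 45.0 = 62.0°.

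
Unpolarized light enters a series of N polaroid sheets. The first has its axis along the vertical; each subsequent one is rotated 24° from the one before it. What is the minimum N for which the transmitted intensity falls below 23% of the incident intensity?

First polarizer halves the unpolarized light: factor 1/2.
Each further stage multiplies by cos²(24°) = 0.8346.
After N polarizers: T = 0.5·0.8346^(N−1). Require T < 0.23 ⇒ N−1 > ln(0.23/0.5)/ln(0.8346) = 4.29, so N−1 ≥ 5 and N = 6.
Check: N=6 gives T = 0.2024 < 0.23; N=5 gives T = 0.2426.

N = 6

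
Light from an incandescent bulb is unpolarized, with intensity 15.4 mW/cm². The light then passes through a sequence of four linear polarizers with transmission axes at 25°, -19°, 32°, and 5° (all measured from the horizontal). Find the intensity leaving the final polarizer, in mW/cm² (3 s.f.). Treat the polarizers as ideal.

I ≈ 1.25 mW/cm²

Unpolarized light through the first polarizer → I₁ = 15.4 mW/cm²/2 = 7.7 mW/cm², polarized at 25°.
I₂ = I₁ · cos²(44°) = 7.7 · 0.5174 = 3.984 mW/cm².
I₃ = I₂ · cos²(51°) = 3.984 · 0.396 = 1.578 mW/cm².
I₄ = I₃ · cos²(27°) = 1.578 · 0.7939 = 1.253 mW/cm².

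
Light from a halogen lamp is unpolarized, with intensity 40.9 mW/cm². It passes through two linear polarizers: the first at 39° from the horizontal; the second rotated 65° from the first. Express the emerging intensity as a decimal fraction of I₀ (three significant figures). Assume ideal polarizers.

Unpolarized light through the first polarizer → I₁ = 40.9 mW/cm²/2 = 20.45 mW/cm², polarized at 39°.
I₂ = I₁ · cos²(65°) = 20.45 · 0.1786 = 3.652 mW/cm².
Transmitted fraction = 0.0893.

I/I₀ ≈ 0.0893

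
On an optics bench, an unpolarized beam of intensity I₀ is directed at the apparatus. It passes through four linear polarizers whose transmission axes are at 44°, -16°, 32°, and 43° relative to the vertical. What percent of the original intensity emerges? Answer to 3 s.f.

≈ 5.39%

Unpolarized light through the first polarizer → I₁ = ½ I₀, now polarized at 44°.
I₂ = I₁ cos²(-16° − 44°) = 0.5 I₀ · cos²(60°) = 0.125 I₀.
I₃ = I₂ cos²(32° + 16°) = 0.125 I₀ · cos²(48°) = 0.05597 I₀.
I₄ = I₃ cos²(43° − 32°) = 0.05597 I₀ · cos²(11°) = 0.05393 I₀.
That is 5.393% of the incident intensity.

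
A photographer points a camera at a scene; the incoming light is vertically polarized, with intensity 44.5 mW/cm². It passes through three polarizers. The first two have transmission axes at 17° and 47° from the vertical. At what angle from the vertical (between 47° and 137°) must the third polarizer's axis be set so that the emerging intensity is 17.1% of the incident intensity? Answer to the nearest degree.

θ ≈ 107°

By Malus's law, I₁ = I₀ cos²(17° − 0°) = I₀ cos²(17°) = 0.9145 I₀.
I₂ = I₁ cos²(47° − 17°) = 0.9145 I₀ · cos²(30°) = 0.6859 I₀.
Need I₃/I₀ = 0.171, so cos²(θ − 47°) = 0.171 / 0.6859 = 0.2493.
θ − 47° = arccos(√0.2493) = 60.0°, giving θ ≈ 47 + 60.0 = 107.0°.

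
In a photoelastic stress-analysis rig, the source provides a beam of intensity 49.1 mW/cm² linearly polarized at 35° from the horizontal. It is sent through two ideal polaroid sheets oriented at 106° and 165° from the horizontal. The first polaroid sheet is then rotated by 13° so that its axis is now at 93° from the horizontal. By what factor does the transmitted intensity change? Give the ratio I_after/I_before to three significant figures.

Before rotation:
I₁ = I₀ cos²(106° − 35°) = I₀ cos²(71°) = 0.106 I₀.
I₂ = I₁ cos²(165° − 106°) = 0.106 I₀ · cos²(59°) = 0.02812 I₀.
After rotation:
I₁ = I₀ cos²(93° − 35°) = I₀ cos²(58°) = 0.2808 I₀.
I₂ = I₁ cos²(165° − 93°) = 0.2808 I₀ · cos²(72°) = 0.02682 I₀.
Ratio = 0.02682 / 0.02812 = 0.9537.

I_new/I_old ≈ 0.954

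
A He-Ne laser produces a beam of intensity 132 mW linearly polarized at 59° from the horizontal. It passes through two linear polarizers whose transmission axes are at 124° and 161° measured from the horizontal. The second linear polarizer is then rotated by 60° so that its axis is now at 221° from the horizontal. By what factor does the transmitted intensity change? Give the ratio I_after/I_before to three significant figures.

I_new/I_old ≈ 0.0233

Before rotation:
I₁ = I₀ cos²(124° − 59°) = I₀ cos²(65°) = 0.1786 I₀.
I₂ = I₁ cos²(161° − 124°) = 0.1786 I₀ · cos²(37°) = 0.1139 I₀.
After rotation:
I₁ = I₀ cos²(124° − 59°) = I₀ cos²(65°) = 0.1786 I₀.
Angle between axes 1 and 2: 83°. I₂ = 0.1786 I₀ · cos²(83°) = 0.002653 I₀.
Ratio = 0.002653 / 0.1139 = 0.02329.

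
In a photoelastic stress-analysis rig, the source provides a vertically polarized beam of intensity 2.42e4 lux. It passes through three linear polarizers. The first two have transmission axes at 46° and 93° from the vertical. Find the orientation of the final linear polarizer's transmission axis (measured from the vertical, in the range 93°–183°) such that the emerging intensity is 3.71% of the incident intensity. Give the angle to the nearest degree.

I₁ = I₀ cos²(46° − 0°) = I₀ cos²(46°) = 0.4826 I₀.
I₂ = I₁ cos²(93° − 46°) = 0.4826 I₀ · cos²(47°) = 0.2244 I₀.
Need I₃/I₀ = 0.0371, so cos²(θ − 93°) = 0.0371 / 0.2244 = 0.1653.
θ − 93° = arccos(√0.1653) = 66.0°, giving θ ≈ 93 + 66.0 = 159.0°.

θ ≈ 159°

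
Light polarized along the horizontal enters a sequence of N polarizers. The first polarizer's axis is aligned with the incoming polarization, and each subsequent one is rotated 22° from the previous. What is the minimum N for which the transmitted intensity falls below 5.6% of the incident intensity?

First polarizer is aligned with the polarization: full transmission.
Each further stage multiplies by cos²(22°) = 0.8597.
After N polarizers: T = 0.8597^(N−1). Require T < 0.056 ⇒ N−1 > ln(0.056)/ln(0.8597) = 19.06, so N−1 ≥ 20 and N = 21.
Check: N=21 gives T = 0.0486 < 0.056; N=20 gives T = 0.05653.

N = 21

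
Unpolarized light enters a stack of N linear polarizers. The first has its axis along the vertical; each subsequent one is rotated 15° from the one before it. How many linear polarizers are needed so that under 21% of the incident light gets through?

N = 14

First polarizer halves the unpolarized light: factor 1/2.
Each further stage multiplies by cos²(15°) = 0.933.
After N polarizers: T = 0.5·0.933^(N−1). Require T < 0.21 ⇒ N−1 > ln(0.21/0.5)/ln(0.933) = 12.51, so N−1 ≥ 13 and N = 14.
Check: N=14 gives T = 0.203 < 0.21; N=13 gives T = 0.2176.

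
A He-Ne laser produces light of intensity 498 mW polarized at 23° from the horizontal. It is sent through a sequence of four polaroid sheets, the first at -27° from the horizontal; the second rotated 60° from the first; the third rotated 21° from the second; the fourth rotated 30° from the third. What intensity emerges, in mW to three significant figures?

I ≈ 33.6 mW

I₁ = 498 mW · cos²(50°) = 205.8 mW.
I₂ = I₁ · cos²(60°) = 205.8 · 0.25 = 51.44 mW.
I₃ = I₂ · cos²(21°) = 51.44 · 0.8716 = 44.83 mW.
I₄ = I₃ · cos²(30°) = 44.83 · 0.75 = 33.63 mW.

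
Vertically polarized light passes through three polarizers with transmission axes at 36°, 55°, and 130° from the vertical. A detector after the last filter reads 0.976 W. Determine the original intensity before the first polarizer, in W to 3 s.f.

I₁ = I₀ cos²(36° − 0°) = I₀ cos²(36°) = 0.6545 I₀.
I₂ = I₁ cos²(55° − 36°) = 0.6545 I₀ · cos²(19°) = 0.5851 I₀.
I₃ = I₂ cos²(130° − 55°) = 0.5851 I₀ · cos²(75°) = 0.0392 I₀.
So 0.976 W = 0.0392 I₀, giving I₀ = 0.976/0.0392 = 24.9 W.

I₀ ≈ 24.9 W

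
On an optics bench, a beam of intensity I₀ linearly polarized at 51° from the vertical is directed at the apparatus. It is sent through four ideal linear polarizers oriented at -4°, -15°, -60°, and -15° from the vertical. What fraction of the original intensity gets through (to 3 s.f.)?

≈ 0.0793 I₀

I₁ = I₀ cos²(-4° − 51°) = I₀ cos²(55°) = 0.329 I₀.
I₂ = I₁ cos²(-15° + 4°) = 0.329 I₀ · cos²(11°) = 0.317 I₀.
I₃ = I₂ cos²(-60° + 15°) = 0.317 I₀ · cos²(45°) = 0.1585 I₀.
I₄ = I₃ cos²(-15° + 60°) = 0.1585 I₀ · cos²(45°) = 0.07925 I₀.
Transmitted fraction = 0.07925.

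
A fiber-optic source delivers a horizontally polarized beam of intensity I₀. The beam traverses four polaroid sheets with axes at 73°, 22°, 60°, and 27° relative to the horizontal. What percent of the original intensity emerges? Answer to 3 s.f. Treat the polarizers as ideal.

≈ 1.48%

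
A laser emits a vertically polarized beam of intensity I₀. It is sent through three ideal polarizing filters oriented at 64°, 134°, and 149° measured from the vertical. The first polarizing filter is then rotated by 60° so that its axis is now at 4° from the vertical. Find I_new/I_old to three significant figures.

I_new/I_old ≈ 18.3

Before rotation:
I₁ = I₀ cos²(64° − 0°) = I₀ cos²(64°) = 0.1922 I₀.
I₂ = I₁ cos²(134° − 64°) = 0.1922 I₀ · cos²(70°) = 0.02248 I₀.
I₃ = I₂ cos²(149° − 134°) = 0.02248 I₀ · cos²(15°) = 0.02097 I₀.
After rotation:
I₁ = I₀ cos²(4° − 0°) = I₀ cos²(4°) = 0.9951 I₀.
Angle between axes 1 and 2: 50°. I₂ = 0.9951 I₀ · cos²(50°) = 0.4112 I₀.
I₃ = I₂ cos²(149° − 134°) = 0.4112 I₀ · cos²(15°) = 0.3836 I₀.
Ratio = 0.3836 / 0.02097 = 18.29.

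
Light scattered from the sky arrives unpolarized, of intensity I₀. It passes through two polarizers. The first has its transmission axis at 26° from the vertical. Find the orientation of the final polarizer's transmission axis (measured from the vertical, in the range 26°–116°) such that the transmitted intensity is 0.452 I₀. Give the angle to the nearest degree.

Unpolarized light through the first polarizer → I₁ = ½ I₀, now polarized at 26°.
Need I₂/I₀ = 0.452, so cos²(θ − 26°) = 0.452 / 0.5 = 0.904.
θ − 26° = arccos(√0.904) = 18.0°, giving θ ≈ 26 + 18.0 = 44.0°.

θ ≈ 44°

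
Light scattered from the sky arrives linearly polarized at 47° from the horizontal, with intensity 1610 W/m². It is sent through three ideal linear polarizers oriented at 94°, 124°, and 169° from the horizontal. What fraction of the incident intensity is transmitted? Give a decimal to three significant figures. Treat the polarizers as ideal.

By Malus's law, I₁ = 1610 W/m² · cos²(47°) = 748.8 W/m².
I₂ = I₁ · cos²(30°) = 748.8 · 0.75 = 561.6 W/m².
I₃ = I₂ · cos²(45°) = 561.6 · 0.5 = 280.8 W/m².
Transmitted fraction = 0.1744.

I/I₀ ≈ 0.174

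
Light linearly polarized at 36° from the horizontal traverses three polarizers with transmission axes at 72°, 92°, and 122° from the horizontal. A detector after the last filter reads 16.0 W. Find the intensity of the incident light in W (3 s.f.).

By Malus's law, I₁ = I₀ cos²(72° − 36°) = I₀ cos²(36°) = 0.6545 I₀.
I₂ = I₁ cos²(92° − 72°) = 0.6545 I₀ · cos²(20°) = 0.5779 I₀.
I₃ = I₂ cos²(122° − 92°) = 0.5779 I₀ · cos²(30°) = 0.4335 I₀.
So 16.0 W = 0.4335 I₀, giving I₀ = 16.0/0.4335 = 36.91 W.

I₀ ≈ 36.9 W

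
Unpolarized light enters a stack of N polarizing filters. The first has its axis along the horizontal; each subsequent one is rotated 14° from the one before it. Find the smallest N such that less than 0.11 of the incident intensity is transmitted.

First polarizer halves the unpolarized light: factor 1/2.
Each further stage multiplies by cos²(14°) = 0.9415.
After N polarizers: T = 0.5·0.9415^(N−1). Require T < 0.11 ⇒ N−1 > ln(0.11/0.5)/ln(0.9415) = 25.11, so N−1 ≥ 26 and N = 27.
Check: N=27 gives T = 0.1042 < 0.11; N=26 gives T = 0.1107.

N = 27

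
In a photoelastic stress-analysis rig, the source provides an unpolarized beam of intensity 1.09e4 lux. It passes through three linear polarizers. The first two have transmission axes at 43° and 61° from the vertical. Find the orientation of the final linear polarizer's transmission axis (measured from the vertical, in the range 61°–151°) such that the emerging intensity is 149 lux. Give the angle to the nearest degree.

θ ≈ 141°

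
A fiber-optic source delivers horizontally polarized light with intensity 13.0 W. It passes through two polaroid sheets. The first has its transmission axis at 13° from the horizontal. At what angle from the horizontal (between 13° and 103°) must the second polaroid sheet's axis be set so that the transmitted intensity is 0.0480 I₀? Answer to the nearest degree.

θ ≈ 90°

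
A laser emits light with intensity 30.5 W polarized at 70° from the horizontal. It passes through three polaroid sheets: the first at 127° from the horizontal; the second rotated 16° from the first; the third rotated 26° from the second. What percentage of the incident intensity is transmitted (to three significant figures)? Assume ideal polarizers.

≈ 22.1%

I₁ = 30.5 W · cos²(57°) = 9.047 W.
I₂ = I₁ · cos²(16°) = 9.047 · 0.924 = 8.36 W.
I₃ = I₂ · cos²(26°) = 8.36 · 0.8078 = 6.753 W.
That is 22.14% of the incident intensity.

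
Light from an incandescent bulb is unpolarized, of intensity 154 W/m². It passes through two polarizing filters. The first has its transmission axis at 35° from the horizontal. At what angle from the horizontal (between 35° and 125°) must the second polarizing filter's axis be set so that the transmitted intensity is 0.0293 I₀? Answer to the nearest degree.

θ ≈ 111°

Unpolarized light through the first polarizer → I₁ = ½ I₀, now polarized at 35°.
Need I₂/I₀ = 0.0293, so cos²(θ − 35°) = 0.0293 / 0.5 = 0.0586.
θ − 35° = arccos(√0.0586) = 76.0°, giving θ ≈ 35 + 76.0 = 111.0°.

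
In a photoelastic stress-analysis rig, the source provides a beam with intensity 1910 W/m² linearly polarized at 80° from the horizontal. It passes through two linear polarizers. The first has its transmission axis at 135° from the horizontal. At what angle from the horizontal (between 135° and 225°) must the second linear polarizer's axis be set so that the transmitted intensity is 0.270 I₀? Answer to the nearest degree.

I₁ = I₀ cos²(135° − 80°) = I₀ cos²(55°) = 0.329 I₀.
Need I₂/I₀ = 0.27, so cos²(θ − 135°) = 0.27 / 0.329 = 0.8207.
θ − 135° = arccos(√0.8207) = 25.1°, giving θ ≈ 135 + 25.1 = 160.1°.

θ ≈ 160°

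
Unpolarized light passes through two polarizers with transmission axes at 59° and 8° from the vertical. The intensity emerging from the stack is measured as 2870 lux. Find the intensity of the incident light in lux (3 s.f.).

I₀ ≈ 1.45e4 lux

Unpolarized light through the first polarizer → I₁ = ½ I₀, now polarized at 59°.
I₂ = I₁ cos²(8° − 59°) = 0.5 I₀ · cos²(51°) = 0.198 I₀.
So 2870 lux = 0.198 I₀, giving I₀ = 2870/0.198 = 1.449e+04 lux.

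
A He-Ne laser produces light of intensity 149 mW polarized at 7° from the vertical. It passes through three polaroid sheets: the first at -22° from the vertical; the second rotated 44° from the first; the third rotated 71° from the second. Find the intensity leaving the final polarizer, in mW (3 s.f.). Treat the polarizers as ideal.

I₁ = 149 mW · cos²(29°) = 114 mW.
I₂ = I₁ · cos²(44°) = 114 · 0.5174 = 58.98 mW.
I₃ = I₂ · cos²(71°) = 58.98 · 0.106 = 6.251 mW.

I ≈ 6.25 mW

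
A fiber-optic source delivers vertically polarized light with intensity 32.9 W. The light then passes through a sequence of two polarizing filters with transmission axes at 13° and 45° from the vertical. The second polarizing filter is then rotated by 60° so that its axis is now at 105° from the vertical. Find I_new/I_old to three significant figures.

Before rotation:
I₁ = I₀ cos²(13° − 0°) = I₀ cos²(13°) = 0.9494 I₀.
I₂ = I₁ cos²(45° − 13°) = 0.9494 I₀ · cos²(32°) = 0.6828 I₀.
After rotation:
I₁ = I₀ cos²(13° − 0°) = I₀ cos²(13°) = 0.9494 I₀.
Angle between axes 1 and 2: 88°. I₂ = 0.9494 I₀ · cos²(88°) = 0.001156 I₀.
Ratio = 0.001156 / 0.6828 = 0.001694.

I_new/I_old ≈ 0.00169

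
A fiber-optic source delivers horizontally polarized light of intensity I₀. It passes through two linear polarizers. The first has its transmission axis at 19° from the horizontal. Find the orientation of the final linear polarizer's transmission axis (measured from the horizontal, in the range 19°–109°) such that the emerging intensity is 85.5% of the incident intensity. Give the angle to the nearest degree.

I₁ = I₀ cos²(19° − 0°) = I₀ cos²(19°) = 0.894 I₀.
Need I₂/I₀ = 0.855, so cos²(θ − 19°) = 0.855 / 0.894 = 0.9564.
θ − 19° = arccos(√0.9564) = 12.1°, giving θ ≈ 19 + 12.1 = 31.1°.

θ ≈ 31°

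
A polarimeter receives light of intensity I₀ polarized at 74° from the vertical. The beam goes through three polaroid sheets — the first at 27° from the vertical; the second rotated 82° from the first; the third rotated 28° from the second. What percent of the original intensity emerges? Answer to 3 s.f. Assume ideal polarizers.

≈ 0.702%

I₁ = I₀ cos²(27° − 74°) = I₀ cos²(47°) = 0.4651 I₀.
I₂ = I₁ cos²(82°) = 0.4651 · 0.01937 I₀ = 0.009009 I₀.
I₃ = I₂ cos²(28°) = 0.009009 · 0.7796 I₀ = 0.007023 I₀.
That is 0.7023% of the incident intensity.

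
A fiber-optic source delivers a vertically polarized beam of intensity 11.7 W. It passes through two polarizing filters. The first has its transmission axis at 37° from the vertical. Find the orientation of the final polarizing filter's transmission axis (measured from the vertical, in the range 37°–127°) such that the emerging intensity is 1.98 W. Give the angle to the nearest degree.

θ ≈ 96°

I₁ = I₀ cos²(37° − 0°) = I₀ cos²(37°) = 0.6378 I₀.
Target fraction: 1.98 / 11.7 W = 0.1692 of I₀.
Need I₂/I₀ = 0.1692, so cos²(θ − 37°) = 0.1692 / 0.6378 = 0.2653.
θ − 37° = arccos(√0.2653) = 59.0°, giving θ ≈ 37 + 59.0 = 96.0°.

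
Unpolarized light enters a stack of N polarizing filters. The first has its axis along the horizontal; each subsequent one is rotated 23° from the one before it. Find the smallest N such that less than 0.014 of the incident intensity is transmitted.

First polarizer halves the unpolarized light: factor 1/2.
Each further stage multiplies by cos²(23°) = 0.8473.
After N polarizers: T = 0.5·0.8473^(N−1). Require T < 0.014 ⇒ N−1 > ln(0.014/0.5)/ln(0.8473) = 21.58, so N−1 ≥ 22 and N = 23.
Check: N=23 gives T = 0.01307 < 0.014; N=22 gives T = 0.01542.

N = 23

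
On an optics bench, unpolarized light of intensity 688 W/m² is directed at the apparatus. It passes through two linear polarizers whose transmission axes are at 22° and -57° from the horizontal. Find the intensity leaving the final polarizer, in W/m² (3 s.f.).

Unpolarized light through the first polarizer → I₁ = 688 W/m²/2 = 344 W/m², polarized at 22°.
I₂ = I₁ · cos²(79°) = 344 · 0.03641 = 12.52 W/m².

I ≈ 12.5 W/m²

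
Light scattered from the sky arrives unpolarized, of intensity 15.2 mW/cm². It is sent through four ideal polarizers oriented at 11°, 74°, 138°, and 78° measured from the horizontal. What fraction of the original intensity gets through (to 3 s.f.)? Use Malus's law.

I/I₀ ≈ 0.00495

Unpolarized light through the first polarizer → I₁ = 15.2 mW/cm²/2 = 7.6 mW/cm², polarized at 11°.
I₂ = I₁ · cos²(63°) = 7.6 · 0.2061 = 1.566 mW/cm².
I₃ = I₂ · cos²(64°) = 1.566 · 0.1922 = 0.301 mW/cm².
I₄ = I₃ · cos²(60°) = 0.301 · 0.25 = 0.07525 mW/cm².
Transmitted fraction = 0.004951.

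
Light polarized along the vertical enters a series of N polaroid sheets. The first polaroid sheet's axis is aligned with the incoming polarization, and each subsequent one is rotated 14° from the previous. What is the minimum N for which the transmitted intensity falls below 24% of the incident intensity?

N = 25

First polarizer is aligned with the polarization: full transmission.
Each further stage multiplies by cos²(14°) = 0.9415.
After N polarizers: T = 0.9415^(N−1). Require T < 0.24 ⇒ N−1 > ln(0.24)/ln(0.9415) = 23.66, so N−1 ≥ 24 and N = 25.
Check: N=25 gives T = 0.2352 < 0.24; N=24 gives T = 0.2498.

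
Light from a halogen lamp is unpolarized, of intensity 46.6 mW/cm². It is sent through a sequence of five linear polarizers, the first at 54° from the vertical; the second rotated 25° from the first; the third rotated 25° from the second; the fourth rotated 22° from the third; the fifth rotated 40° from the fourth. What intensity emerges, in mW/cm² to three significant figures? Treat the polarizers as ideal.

Unpolarized light through the first polarizer → I₁ = 46.6 mW/cm²/2 = 23.3 mW/cm², polarized at 54°.
I₂ = I₁ · cos²(25°) = 23.3 · 0.8214 = 19.14 mW/cm².
I₃ = I₂ · cos²(25°) = 19.14 · 0.8214 = 15.72 mW/cm².
I₄ = I₃ · cos²(22°) = 15.72 · 0.8597 = 13.51 mW/cm².
I₅ = I₄ · cos²(40°) = 13.51 · 0.5868 = 7.93 mW/cm².

I ≈ 7.93 mW/cm²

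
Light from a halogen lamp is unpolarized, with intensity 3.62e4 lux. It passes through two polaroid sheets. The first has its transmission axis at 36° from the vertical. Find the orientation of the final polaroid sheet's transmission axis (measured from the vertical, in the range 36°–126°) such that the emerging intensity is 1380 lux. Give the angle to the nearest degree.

θ ≈ 110°

Unpolarized light through the first polarizer → I₁ = ½ I₀, now polarized at 36°.
Target fraction: 1380 / 3.62e4 lux = 0.03812 of I₀.
Need I₂/I₀ = 0.03812, so cos²(θ − 36°) = 0.03812 / 0.5 = 0.07624.
θ − 36° = arccos(√0.07624) = 74.0°, giving θ ≈ 36 + 74.0 = 110.0°.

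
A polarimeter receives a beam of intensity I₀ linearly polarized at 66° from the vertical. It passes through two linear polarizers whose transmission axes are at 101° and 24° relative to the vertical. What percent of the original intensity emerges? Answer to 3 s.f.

≈ 3.40%

I₁ = I₀ cos²(101° − 66°) = I₀ cos²(35°) = 0.671 I₀.
I₂ = I₁ cos²(24° − 101°) = 0.671 I₀ · cos²(77°) = 0.03396 I₀.
That is 3.396% of the incident intensity.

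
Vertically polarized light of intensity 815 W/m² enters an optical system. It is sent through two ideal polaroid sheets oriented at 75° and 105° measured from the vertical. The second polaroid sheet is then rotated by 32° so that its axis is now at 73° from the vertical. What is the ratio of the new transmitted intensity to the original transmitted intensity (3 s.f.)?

Before rotation:
By Malus's law, I₁ = I₀ cos²(75° − 0°) = I₀ cos²(75°) = 0.06699 I₀.
I₂ = I₁ cos²(105° − 75°) = 0.06699 I₀ · cos²(30°) = 0.05024 I₀.
After rotation:
I₁ = I₀ cos²(75° − 0°) = I₀ cos²(75°) = 0.06699 I₀.
I₂ = I₁ cos²(73° − 75°) = 0.06699 I₀ · cos²(2°) = 0.06691 I₀.
Ratio = 0.06691 / 0.05024 = 1.332.

I_new/I_old ≈ 1.33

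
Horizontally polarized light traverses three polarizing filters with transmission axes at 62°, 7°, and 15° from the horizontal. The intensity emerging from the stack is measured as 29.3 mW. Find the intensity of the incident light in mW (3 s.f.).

I₁ = I₀ cos²(62° − 0°) = I₀ cos²(62°) = 0.2204 I₀.
I₂ = I₁ cos²(7° − 62°) = 0.2204 I₀ · cos²(55°) = 0.07251 I₀.
I₃ = I₂ cos²(15° − 7°) = 0.07251 I₀ · cos²(8°) = 0.07111 I₀.
So 29.3 mW = 0.07111 I₀, giving I₀ = 29.3/0.07111 = 412.1 mW.

I₀ ≈ 412 mW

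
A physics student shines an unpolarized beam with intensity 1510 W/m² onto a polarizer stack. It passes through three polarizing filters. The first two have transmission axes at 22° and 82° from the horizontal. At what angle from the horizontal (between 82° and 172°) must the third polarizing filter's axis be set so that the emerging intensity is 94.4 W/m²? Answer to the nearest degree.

θ ≈ 127°

Unpolarized light through the first polarizer → I₁ = ½ I₀, now polarized at 22°.
I₂ = I₁ cos²(82° − 22°) = 0.5 I₀ · cos²(60°) = 0.125 I₀.
Target fraction: 94.4 / 1510 W/m² = 0.06252 of I₀.
Need I₃/I₀ = 0.06252, so cos²(θ − 82°) = 0.06252 / 0.125 = 0.5001.
θ − 82° = arccos(√0.5001) = 45.0°, giving θ ≈ 82 + 45.0 = 127.0°.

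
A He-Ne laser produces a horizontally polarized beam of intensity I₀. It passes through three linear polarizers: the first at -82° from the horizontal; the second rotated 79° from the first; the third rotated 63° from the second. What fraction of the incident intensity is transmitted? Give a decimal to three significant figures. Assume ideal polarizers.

≈ 0.000145 I₀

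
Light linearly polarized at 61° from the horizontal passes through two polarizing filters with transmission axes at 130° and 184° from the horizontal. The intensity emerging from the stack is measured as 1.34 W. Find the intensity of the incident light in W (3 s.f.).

I₁ = I₀ cos²(130° − 61°) = I₀ cos²(69°) = 0.1284 I₀.
I₂ = I₁ cos²(184° − 130°) = 0.1284 I₀ · cos²(54°) = 0.04437 I₀.
So 1.34 W = 0.04437 I₀, giving I₀ = 1.34/0.04437 = 30.2 W.

I₀ ≈ 30.2 W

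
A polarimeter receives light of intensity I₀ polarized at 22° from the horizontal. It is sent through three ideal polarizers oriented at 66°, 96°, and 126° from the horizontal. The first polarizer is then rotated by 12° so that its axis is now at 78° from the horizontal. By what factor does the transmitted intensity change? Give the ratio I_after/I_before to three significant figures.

I_new/I_old ≈ 0.729

Before rotation:
I₁ = I₀ cos²(66° − 22°) = I₀ cos²(44°) = 0.5174 I₀.
I₂ = I₁ cos²(96° − 66°) = 0.5174 I₀ · cos²(30°) = 0.3881 I₀.
I₃ = I₂ cos²(126° − 96°) = 0.3881 I₀ · cos²(30°) = 0.2911 I₀.
After rotation:
I₁ = I₀ cos²(78° − 22°) = I₀ cos²(56°) = 0.3127 I₀.
I₂ = I₁ cos²(96° − 78°) = 0.3127 I₀ · cos²(18°) = 0.2828 I₀.
I₃ = I₂ cos²(126° − 96°) = 0.2828 I₀ · cos²(30°) = 0.2121 I₀.
Ratio = 0.2121 / 0.2911 = 0.7288.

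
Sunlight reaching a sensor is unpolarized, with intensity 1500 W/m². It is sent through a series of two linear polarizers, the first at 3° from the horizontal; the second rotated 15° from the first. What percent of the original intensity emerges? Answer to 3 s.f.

Unpolarized light through the first polarizer → I₁ = 1500 W/m²/2 = 750 W/m², polarized at 3°.
I₂ = I₁ · cos²(15°) = 750 · 0.933 = 699.8 W/m².
That is 46.65% of the incident intensity.

≈ 46.7%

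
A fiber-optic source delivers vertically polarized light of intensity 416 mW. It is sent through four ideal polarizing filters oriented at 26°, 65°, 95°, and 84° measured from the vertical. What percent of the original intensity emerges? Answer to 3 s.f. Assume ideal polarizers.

≈ 35.3%

By Malus's law, I₁ = 416 mW · cos²(26°) = 336.1 mW.
I₂ = I₁ · cos²(39°) = 336.1 · 0.604 = 203 mW.
I₃ = I₂ · cos²(30°) = 203 · 0.75 = 152.2 mW.
I₄ = I₃ · cos²(11°) = 152.2 · 0.9636 = 146.7 mW.
That is 35.26% of the incident intensity.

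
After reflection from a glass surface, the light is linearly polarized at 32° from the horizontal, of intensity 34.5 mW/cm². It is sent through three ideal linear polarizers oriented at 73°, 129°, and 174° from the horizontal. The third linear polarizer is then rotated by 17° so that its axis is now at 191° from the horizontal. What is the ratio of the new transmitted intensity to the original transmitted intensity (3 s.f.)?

I_new/I_old ≈ 0.441

Before rotation:
By Malus's law, I₁ = I₀ cos²(73° − 32°) = I₀ cos²(41°) = 0.5696 I₀.
I₂ = I₁ cos²(129° − 73°) = 0.5696 I₀ · cos²(56°) = 0.1781 I₀.
I₃ = I₂ cos²(174° − 129°) = 0.1781 I₀ · cos²(45°) = 0.08905 I₀.
After rotation:
I₁ = I₀ cos²(73° − 32°) = I₀ cos²(41°) = 0.5696 I₀.
I₂ = I₁ cos²(129° − 73°) = 0.5696 I₀ · cos²(56°) = 0.1781 I₀.
I₃ = I₂ cos²(191° − 129°) = 0.1781 I₀ · cos²(62°) = 0.03926 I₀.
Ratio = 0.03926 / 0.08905 = 0.4408.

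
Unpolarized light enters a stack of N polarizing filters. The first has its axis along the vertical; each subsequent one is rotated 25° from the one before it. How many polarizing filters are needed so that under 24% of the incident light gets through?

N = 5

First polarizer halves the unpolarized light: factor 1/2.
Each further stage multiplies by cos²(25°) = 0.8214.
After N polarizers: T = 0.5·0.8214^(N−1). Require T < 0.24 ⇒ N−1 > ln(0.24/0.5)/ln(0.8214) = 3.73, so N−1 ≥ 4 and N = 5.
Check: N=5 gives T = 0.2276 < 0.24; N=4 gives T = 0.2771.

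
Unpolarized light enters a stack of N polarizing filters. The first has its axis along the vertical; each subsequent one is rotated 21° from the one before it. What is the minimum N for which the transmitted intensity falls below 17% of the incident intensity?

N = 9

First polarizer halves the unpolarized light: factor 1/2.
Each further stage multiplies by cos²(21°) = 0.8716.
After N polarizers: T = 0.5·0.8716^(N−1). Require T < 0.17 ⇒ N−1 > ln(0.17/0.5)/ln(0.8716) = 7.85, so N−1 ≥ 8 and N = 9.
Check: N=9 gives T = 0.1665 < 0.17; N=8 gives T = 0.191.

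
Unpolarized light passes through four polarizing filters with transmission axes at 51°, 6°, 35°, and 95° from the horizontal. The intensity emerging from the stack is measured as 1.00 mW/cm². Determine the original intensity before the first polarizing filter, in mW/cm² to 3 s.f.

Unpolarized light through the first polarizer → I₁ = ½ I₀, now polarized at 51°.
I₂ = I₁ cos²(6° − 51°) = 0.5 I₀ · cos²(45°) = 0.25 I₀.
I₃ = I₂ cos²(35° − 6°) = 0.25 I₀ · cos²(29°) = 0.1912 I₀.
I₄ = I₃ cos²(95° − 35°) = 0.1912 I₀ · cos²(60°) = 0.04781 I₀.
So 1.00 mW/cm² = 0.04781 I₀, giving I₀ = 1.00/0.04781 = 20.92 mW/cm².

I₀ ≈ 20.9 mW/cm²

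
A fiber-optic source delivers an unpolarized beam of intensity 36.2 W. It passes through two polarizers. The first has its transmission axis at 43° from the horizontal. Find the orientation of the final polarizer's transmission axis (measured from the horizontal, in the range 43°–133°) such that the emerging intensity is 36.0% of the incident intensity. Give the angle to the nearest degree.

θ ≈ 75°

Unpolarized light through the first polarizer → I₁ = ½ I₀, now polarized at 43°.
Need I₂/I₀ = 0.36, so cos²(θ − 43°) = 0.36 / 0.5 = 0.72.
θ − 43° = arccos(√0.72) = 31.9°, giving θ ≈ 43 + 31.9 = 74.9°.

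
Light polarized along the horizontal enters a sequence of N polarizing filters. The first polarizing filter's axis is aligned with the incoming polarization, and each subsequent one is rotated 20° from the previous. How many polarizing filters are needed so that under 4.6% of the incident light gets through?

First polarizer is aligned with the polarization: full transmission.
Each further stage multiplies by cos²(20°) = 0.883.
After N polarizers: T = 0.883^(N−1). Require T < 0.046 ⇒ N−1 > ln(0.046)/ln(0.883) = 24.75, so N−1 ≥ 25 and N = 26.
Check: N=26 gives T = 0.0446 < 0.046; N=25 gives T = 0.0505.

N = 26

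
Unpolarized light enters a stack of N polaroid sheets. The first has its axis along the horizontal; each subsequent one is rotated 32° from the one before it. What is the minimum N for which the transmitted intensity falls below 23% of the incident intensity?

N = 4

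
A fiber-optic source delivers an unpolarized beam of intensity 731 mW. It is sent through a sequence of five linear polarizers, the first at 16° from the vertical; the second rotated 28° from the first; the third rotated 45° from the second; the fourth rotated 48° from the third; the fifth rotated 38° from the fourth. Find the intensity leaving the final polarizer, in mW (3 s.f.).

Unpolarized light through the first polarizer → I₁ = 731 mW/2 = 365.5 mW, polarized at 16°.
I₂ = I₁ · cos²(28°) = 365.5 · 0.7796 = 284.9 mW.
I₃ = I₂ · cos²(45°) = 284.9 · 0.5 = 142.5 mW.
I₄ = I₃ · cos²(48°) = 142.5 · 0.4477 = 63.79 mW.
I₅ = I₄ · cos²(38°) = 63.79 · 0.621 = 39.61 mW.

I ≈ 39.6 mW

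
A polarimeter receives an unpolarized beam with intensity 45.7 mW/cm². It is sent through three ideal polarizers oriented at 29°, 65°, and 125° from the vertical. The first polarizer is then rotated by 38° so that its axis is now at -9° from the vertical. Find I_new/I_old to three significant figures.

I_new/I_old ≈ 0.116

Before rotation:
Unpolarized light through the first polarizer → I₁ = ½ I₀, now polarized at 29°.
I₂ = I₁ cos²(65° − 29°) = 0.5 I₀ · cos²(36°) = 0.3273 I₀.
I₃ = I₂ cos²(125° − 65°) = 0.3273 I₀ · cos²(60°) = 0.08181 I₀.
After rotation:
Unpolarized light through the first polarizer → I₁ = ½ I₀, now polarized at -9°.
I₂ = I₁ cos²(65° + 9°) = 0.5 I₀ · cos²(74°) = 0.03799 I₀.
I₃ = I₂ cos²(125° − 65°) = 0.03799 I₀ · cos²(60°) = 0.009497 I₀.
Ratio = 0.009497 / 0.08181 = 0.1161.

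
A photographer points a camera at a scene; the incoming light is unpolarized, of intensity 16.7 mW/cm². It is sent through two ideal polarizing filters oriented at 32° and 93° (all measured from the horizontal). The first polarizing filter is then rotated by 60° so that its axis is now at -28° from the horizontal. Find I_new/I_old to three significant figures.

I_new/I_old ≈ 1.13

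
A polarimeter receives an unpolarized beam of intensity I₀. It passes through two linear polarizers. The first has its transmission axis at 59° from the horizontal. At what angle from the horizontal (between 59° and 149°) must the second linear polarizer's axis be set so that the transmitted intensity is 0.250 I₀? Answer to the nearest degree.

Unpolarized light through the first polarizer → I₁ = ½ I₀, now polarized at 59°.
Need I₂/I₀ = 0.25, so cos²(θ − 59°) = 0.25 / 0.5 = 0.5.
θ − 59° = arccos(√0.5) = 45.0°, giving θ ≈ 59 + 45.0 = 104.0°.

θ ≈ 104°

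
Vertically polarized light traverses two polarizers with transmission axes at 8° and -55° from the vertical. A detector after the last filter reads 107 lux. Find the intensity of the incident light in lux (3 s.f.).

I₁ = I₀ cos²(8° − 0°) = I₀ cos²(8°) = 0.9806 I₀.
I₂ = I₁ cos²(-55° − 8°) = 0.9806 I₀ · cos²(63°) = 0.2021 I₀.
So 107 lux = 0.2021 I₀, giving I₀ = 107/0.2021 = 529.4 lux.

I₀ ≈ 529 lux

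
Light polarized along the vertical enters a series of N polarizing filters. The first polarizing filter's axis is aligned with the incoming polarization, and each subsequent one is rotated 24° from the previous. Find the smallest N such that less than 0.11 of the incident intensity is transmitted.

N = 14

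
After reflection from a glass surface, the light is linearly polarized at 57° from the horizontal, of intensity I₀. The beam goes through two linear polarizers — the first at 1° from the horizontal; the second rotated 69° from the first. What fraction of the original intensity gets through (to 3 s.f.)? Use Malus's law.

≈ 0.0402 I₀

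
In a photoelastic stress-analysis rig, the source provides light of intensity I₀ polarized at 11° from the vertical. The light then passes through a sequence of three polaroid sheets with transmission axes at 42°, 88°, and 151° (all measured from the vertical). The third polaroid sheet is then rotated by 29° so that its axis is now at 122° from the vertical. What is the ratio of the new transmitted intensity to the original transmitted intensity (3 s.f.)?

I_new/I_old ≈ 3.33

Before rotation:
I₁ = I₀ cos²(42° − 11°) = I₀ cos²(31°) = 0.7347 I₀.
I₂ = I₁ cos²(88° − 42°) = 0.7347 I₀ · cos²(46°) = 0.3545 I₀.
I₃ = I₂ cos²(151° − 88°) = 0.3545 I₀ · cos²(63°) = 0.07307 I₀.
After rotation:
I₁ = I₀ cos²(42° − 11°) = I₀ cos²(31°) = 0.7347 I₀.
I₂ = I₁ cos²(88° − 42°) = 0.7347 I₀ · cos²(46°) = 0.3545 I₀.
I₃ = I₂ cos²(122° − 88°) = 0.3545 I₀ · cos²(34°) = 0.2437 I₀.
Ratio = 0.2437 / 0.07307 = 3.335.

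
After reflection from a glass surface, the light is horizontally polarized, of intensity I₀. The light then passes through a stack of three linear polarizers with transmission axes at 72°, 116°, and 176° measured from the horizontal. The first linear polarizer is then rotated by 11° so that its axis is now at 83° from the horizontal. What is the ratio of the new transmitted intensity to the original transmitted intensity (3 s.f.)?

Before rotation:
I₁ = I₀ cos²(72° − 0°) = I₀ cos²(72°) = 0.09549 I₀.
I₂ = I₁ cos²(116° − 72°) = 0.09549 I₀ · cos²(44°) = 0.04941 I₀.
I₃ = I₂ cos²(176° − 116°) = 0.04941 I₀ · cos²(60°) = 0.01235 I₀.
After rotation:
I₁ = I₀ cos²(83° − 0°) = I₀ cos²(83°) = 0.01485 I₀.
I₂ = I₁ cos²(116° − 83°) = 0.01485 I₀ · cos²(33°) = 0.01045 I₀.
I₃ = I₂ cos²(176° − 116°) = 0.01045 I₀ · cos²(60°) = 0.002612 I₀.
Ratio = 0.002612 / 0.01235 = 0.2114.

I_new/I_old ≈ 0.211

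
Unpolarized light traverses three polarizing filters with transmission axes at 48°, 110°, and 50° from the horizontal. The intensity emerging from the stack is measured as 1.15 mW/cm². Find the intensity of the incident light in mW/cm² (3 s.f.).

I₀ ≈ 41.7 mW/cm²

Unpolarized light through the first polarizer → I₁ = ½ I₀, now polarized at 48°.
I₂ = I₁ cos²(110° − 48°) = 0.5 I₀ · cos²(62°) = 0.1102 I₀.
I₃ = I₂ cos²(50° − 110°) = 0.1102 I₀ · cos²(60°) = 0.02755 I₀.
So 1.15 mW/cm² = 0.02755 I₀, giving I₀ = 1.15/0.02755 = 41.74 mW/cm².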